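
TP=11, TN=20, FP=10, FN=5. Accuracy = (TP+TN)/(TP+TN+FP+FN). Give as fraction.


Accuracy = (TP + TN) / (TP + TN + FP + FN)
TP + TN = 11 + 20 = 31
Total = 11 + 20 + 10 + 5 = 46
Accuracy = 31 / 46 = 31/46

31/46


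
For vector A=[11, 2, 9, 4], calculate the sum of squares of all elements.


|A|^2 = sum of squared components
A[0]^2 = 11^2 = 121
A[1]^2 = 2^2 = 4
A[2]^2 = 9^2 = 81
A[3]^2 = 4^2 = 16
Sum = 121 + 4 + 81 + 16 = 222

222


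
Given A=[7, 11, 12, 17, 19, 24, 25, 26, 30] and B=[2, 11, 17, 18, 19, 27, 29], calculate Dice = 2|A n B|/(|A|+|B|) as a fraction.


A intersect B = [11, 17, 19]
|A intersect B| = 3
|A| = 9, |B| = 7
Dice = 2*3 / (9+7)
= 6 / 16 = 3/8

3/8


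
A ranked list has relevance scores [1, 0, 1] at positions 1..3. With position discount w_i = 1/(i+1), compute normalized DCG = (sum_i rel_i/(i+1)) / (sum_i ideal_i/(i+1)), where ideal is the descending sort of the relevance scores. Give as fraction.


Position discount weights w_i = 1/(i+1) for i=1..3:
Weights = [1/2, 1/3, 1/4]
Actual relevance: [1, 0, 1]
DCG = 1/2 + 0/3 + 1/4 = 3/4
Ideal relevance (sorted desc): [1, 1, 0]
Ideal DCG = 1/2 + 1/3 + 0/4 = 5/6
nDCG = DCG / ideal_DCG = 3/4 / 5/6 = 9/10

9/10


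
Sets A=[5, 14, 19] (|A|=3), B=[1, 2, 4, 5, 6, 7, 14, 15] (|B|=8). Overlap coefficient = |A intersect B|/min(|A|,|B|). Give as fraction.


A intersect B = [5, 14]
|A intersect B| = 2
min(|A|, |B|) = min(3, 8) = 3
Overlap = 2 / 3 = 2/3

2/3


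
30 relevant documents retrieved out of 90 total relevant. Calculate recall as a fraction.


Recall = retrieved_relevant / total_relevant
= 30 / 90
= 30 / (30 + 60)
= 1/3

1/3


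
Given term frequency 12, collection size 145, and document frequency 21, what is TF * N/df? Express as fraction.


TF * (N/df)
= 12 * (145/21)
= 12 * 145/21
= 580/7

580/7


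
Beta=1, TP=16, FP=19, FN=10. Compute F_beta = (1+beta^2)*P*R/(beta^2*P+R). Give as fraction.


P = TP/(TP+FP) = 16/35 = 16/35
R = TP/(TP+FN) = 16/26 = 8/13
beta^2 = 1^2 = 1
(1 + beta^2) = 2
Numerator = (1+beta^2)*P*R = 256/455
Denominator = beta^2*P + R = 16/35 + 8/13 = 488/455
F_beta = 32/61

32/61


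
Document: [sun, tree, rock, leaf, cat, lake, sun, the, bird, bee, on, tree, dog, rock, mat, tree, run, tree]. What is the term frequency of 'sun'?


Document has 18 words
Scanning for 'sun':
Found at positions: [0, 6]
Count = 2

2


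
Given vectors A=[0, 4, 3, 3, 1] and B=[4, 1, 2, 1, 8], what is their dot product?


Dot product = sum of element-wise products
A[0]*B[0] = 0*4 = 0
A[1]*B[1] = 4*1 = 4
A[2]*B[2] = 3*2 = 6
A[3]*B[3] = 3*1 = 3
A[4]*B[4] = 1*8 = 8
Sum = 0 + 4 + 6 + 3 + 8 = 21

21


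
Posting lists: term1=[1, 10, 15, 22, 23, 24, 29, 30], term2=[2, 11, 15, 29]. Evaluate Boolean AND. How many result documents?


Boolean AND: find intersection of posting lists
term1 docs: [1, 10, 15, 22, 23, 24, 29, 30]
term2 docs: [2, 11, 15, 29]
Intersection: [15, 29]
|intersection| = 2

2


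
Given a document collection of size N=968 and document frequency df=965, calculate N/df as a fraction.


IDF ratio = N / df
= 968 / 965
= 968/965

968/965


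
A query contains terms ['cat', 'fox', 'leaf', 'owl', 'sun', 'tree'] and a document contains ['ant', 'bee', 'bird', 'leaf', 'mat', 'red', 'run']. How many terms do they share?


Query terms: ['cat', 'fox', 'leaf', 'owl', 'sun', 'tree']
Document terms: ['ant', 'bee', 'bird', 'leaf', 'mat', 'red', 'run']
Common terms: ['leaf']
Overlap count = 1

1


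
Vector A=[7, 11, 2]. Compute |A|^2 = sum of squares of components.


|A|^2 = sum of squared components
A[0]^2 = 7^2 = 49
A[1]^2 = 11^2 = 121
A[2]^2 = 2^2 = 4
Sum = 49 + 121 + 4 = 174

174


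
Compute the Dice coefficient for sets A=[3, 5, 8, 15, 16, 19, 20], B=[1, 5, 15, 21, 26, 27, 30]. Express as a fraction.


A intersect B = [5, 15]
|A intersect B| = 2
|A| = 7, |B| = 7
Dice = 2*2 / (7+7)
= 4 / 14 = 2/7

2/7


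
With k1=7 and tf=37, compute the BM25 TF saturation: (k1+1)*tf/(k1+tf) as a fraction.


BM25 TF component = (k1+1)*tf / (k1+tf)
k1 = 7, tf = 37
Numerator = (7+1)*37 = 296
Denominator = 7 + 37 = 44
= 296/44 = 74/11

74/11


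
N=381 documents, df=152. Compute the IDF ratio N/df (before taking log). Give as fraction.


IDF ratio = N / df
= 381 / 152
= 381/152

381/152


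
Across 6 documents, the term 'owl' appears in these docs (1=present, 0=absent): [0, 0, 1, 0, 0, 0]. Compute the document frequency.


Checking each document for 'owl':
Doc 1: absent
Doc 2: absent
Doc 3: present
Doc 4: absent
Doc 5: absent
Doc 6: absent
df = sum of presences = 0 + 0 + 1 + 0 + 0 + 0 = 1

1


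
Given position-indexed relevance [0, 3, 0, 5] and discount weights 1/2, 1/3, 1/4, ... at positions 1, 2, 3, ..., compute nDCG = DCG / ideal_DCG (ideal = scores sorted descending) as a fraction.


Position discount weights w_i = 1/(i+1) for i=1..4:
Weights = [1/2, 1/3, 1/4, 1/5]
Actual relevance: [0, 3, 0, 5]
DCG = 0/2 + 3/3 + 0/4 + 5/5 = 2
Ideal relevance (sorted desc): [5, 3, 0, 0]
Ideal DCG = 5/2 + 3/3 + 0/4 + 0/5 = 7/2
nDCG = DCG / ideal_DCG = 2 / 7/2 = 4/7

4/7


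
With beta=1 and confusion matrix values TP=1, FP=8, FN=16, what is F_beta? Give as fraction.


P = TP/(TP+FP) = 1/9 = 1/9
R = TP/(TP+FN) = 1/17 = 1/17
beta^2 = 1^2 = 1
(1 + beta^2) = 2
Numerator = (1+beta^2)*P*R = 2/153
Denominator = beta^2*P + R = 1/9 + 1/17 = 26/153
F_beta = 1/13

1/13


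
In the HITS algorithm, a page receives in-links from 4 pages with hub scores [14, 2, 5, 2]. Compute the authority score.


Authority = sum of hub scores of in-linkers
In-link 1: hub score = 14
In-link 2: hub score = 2
In-link 3: hub score = 5
In-link 4: hub score = 2
Authority = 14 + 2 + 5 + 2 = 23

23


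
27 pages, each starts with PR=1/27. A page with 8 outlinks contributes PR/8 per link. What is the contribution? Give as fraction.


Initial PR = 1/27 = 1/27
Outlinks = 8
Contribution per link = PR / outlinks
= 1/27 / 8
= 1/216

1/216


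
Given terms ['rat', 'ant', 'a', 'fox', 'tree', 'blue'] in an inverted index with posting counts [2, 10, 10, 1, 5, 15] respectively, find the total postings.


Summing posting list sizes:
'rat': 2 postings
'ant': 10 postings
'a': 10 postings
'fox': 1 postings
'tree': 5 postings
'blue': 15 postings
Total = 2 + 10 + 10 + 1 + 5 + 15 = 43

43


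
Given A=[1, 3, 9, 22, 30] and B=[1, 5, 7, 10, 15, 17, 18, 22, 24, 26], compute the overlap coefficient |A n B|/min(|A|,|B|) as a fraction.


A intersect B = [1, 22]
|A intersect B| = 2
min(|A|, |B|) = min(5, 10) = 5
Overlap = 2 / 5 = 2/5

2/5


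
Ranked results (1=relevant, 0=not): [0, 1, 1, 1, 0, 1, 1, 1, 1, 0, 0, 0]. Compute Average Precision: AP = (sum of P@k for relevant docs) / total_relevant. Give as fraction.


Computing P@k for each relevant position:
Position 1: not relevant
Position 2: relevant, P@2 = 1/2 = 1/2
Position 3: relevant, P@3 = 2/3 = 2/3
Position 4: relevant, P@4 = 3/4 = 3/4
Position 5: not relevant
Position 6: relevant, P@6 = 4/6 = 2/3
Position 7: relevant, P@7 = 5/7 = 5/7
Position 8: relevant, P@8 = 6/8 = 3/4
Position 9: relevant, P@9 = 7/9 = 7/9
Position 10: not relevant
Position 11: not relevant
Position 12: not relevant
Sum of P@k = 1/2 + 2/3 + 3/4 + 2/3 + 5/7 + 3/4 + 7/9 = 304/63
AP = 304/63 / 7 = 304/441

304/441


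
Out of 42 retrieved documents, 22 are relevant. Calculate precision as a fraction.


Precision = relevant_retrieved / total_retrieved
= 22 / 42
= 22 / (22 + 20)
= 11/21

11/21


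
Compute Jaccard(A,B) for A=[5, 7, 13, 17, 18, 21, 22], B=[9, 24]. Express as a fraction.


A intersect B = []
|A intersect B| = 0
A union B = [5, 7, 9, 13, 17, 18, 21, 22, 24]
|A union B| = 9
Jaccard = 0/9 = 0

0


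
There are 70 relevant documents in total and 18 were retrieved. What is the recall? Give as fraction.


Recall = retrieved_relevant / total_relevant
= 18 / 70
= 18 / (18 + 52)
= 9/35

9/35


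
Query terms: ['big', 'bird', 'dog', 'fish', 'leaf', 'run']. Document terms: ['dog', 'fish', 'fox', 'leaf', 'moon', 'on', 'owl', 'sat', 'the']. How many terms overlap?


Query terms: ['big', 'bird', 'dog', 'fish', 'leaf', 'run']
Document terms: ['dog', 'fish', 'fox', 'leaf', 'moon', 'on', 'owl', 'sat', 'the']
Common terms: ['dog', 'fish', 'leaf']
Overlap count = 3

3


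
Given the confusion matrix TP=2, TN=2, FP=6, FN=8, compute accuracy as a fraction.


Accuracy = (TP + TN) / (TP + TN + FP + FN)
TP + TN = 2 + 2 = 4
Total = 2 + 2 + 6 + 8 = 18
Accuracy = 4 / 18 = 2/9

2/9


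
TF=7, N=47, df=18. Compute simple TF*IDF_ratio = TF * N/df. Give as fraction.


TF * (N/df)
= 7 * (47/18)
= 7 * 47/18
= 329/18

329/18


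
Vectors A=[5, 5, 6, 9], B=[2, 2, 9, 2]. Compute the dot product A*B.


Dot product = sum of element-wise products
A[0]*B[0] = 5*2 = 10
A[1]*B[1] = 5*2 = 10
A[2]*B[2] = 6*9 = 54
A[3]*B[3] = 9*2 = 18
Sum = 10 + 10 + 54 + 18 = 92

92


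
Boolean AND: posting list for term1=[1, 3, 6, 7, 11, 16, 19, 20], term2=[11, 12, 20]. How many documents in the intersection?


Boolean AND: find intersection of posting lists
term1 docs: [1, 3, 6, 7, 11, 16, 19, 20]
term2 docs: [11, 12, 20]
Intersection: [11, 20]
|intersection| = 2

2


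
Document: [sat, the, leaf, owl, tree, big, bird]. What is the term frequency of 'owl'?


Document has 7 words
Scanning for 'owl':
Found at positions: [3]
Count = 1

1


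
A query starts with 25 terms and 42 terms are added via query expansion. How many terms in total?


Original terms: 25
Expansion terms: 42
Total = 25 + 42 = 67

67


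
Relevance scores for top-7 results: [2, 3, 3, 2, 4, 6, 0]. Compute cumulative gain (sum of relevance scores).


Cumulative Gain = sum of relevance scores
Position 1: rel=2, running sum=2
Position 2: rel=3, running sum=5
Position 3: rel=3, running sum=8
Position 4: rel=2, running sum=10
Position 5: rel=4, running sum=14
Position 6: rel=6, running sum=20
Position 7: rel=0, running sum=20
CG = 20

20


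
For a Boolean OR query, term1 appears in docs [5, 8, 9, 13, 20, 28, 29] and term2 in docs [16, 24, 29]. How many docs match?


Boolean OR: find union of posting lists
term1 docs: [5, 8, 9, 13, 20, 28, 29]
term2 docs: [16, 24, 29]
Union: [5, 8, 9, 13, 16, 20, 24, 28, 29]
|union| = 9

9


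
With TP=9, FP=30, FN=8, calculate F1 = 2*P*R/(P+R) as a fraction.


F1 = 2 * P * R / (P + R)
P = TP/(TP+FP) = 9/39 = 3/13
R = TP/(TP+FN) = 9/17 = 9/17
2 * P * R = 2 * 3/13 * 9/17 = 54/221
P + R = 3/13 + 9/17 = 168/221
F1 = 54/221 / 168/221 = 9/28

9/28


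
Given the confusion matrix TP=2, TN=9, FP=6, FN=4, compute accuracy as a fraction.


Accuracy = (TP + TN) / (TP + TN + FP + FN)
TP + TN = 2 + 9 = 11
Total = 2 + 9 + 6 + 4 = 21
Accuracy = 11 / 21 = 11/21

11/21


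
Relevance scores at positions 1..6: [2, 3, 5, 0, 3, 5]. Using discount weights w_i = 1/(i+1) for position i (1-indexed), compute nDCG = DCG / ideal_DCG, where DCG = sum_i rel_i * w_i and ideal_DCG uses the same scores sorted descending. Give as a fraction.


Position discount weights w_i = 1/(i+1) for i=1..6:
Weights = [1/2, 1/3, 1/4, 1/5, 1/6, 1/7]
Actual relevance: [2, 3, 5, 0, 3, 5]
DCG = 2/2 + 3/3 + 5/4 + 0/5 + 3/6 + 5/7 = 125/28
Ideal relevance (sorted desc): [5, 5, 3, 3, 2, 0]
Ideal DCG = 5/2 + 5/3 + 3/4 + 3/5 + 2/6 + 0/7 = 117/20
nDCG = DCG / ideal_DCG = 125/28 / 117/20 = 625/819

625/819


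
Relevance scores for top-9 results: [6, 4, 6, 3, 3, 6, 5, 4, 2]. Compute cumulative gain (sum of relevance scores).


Cumulative Gain = sum of relevance scores
Position 1: rel=6, running sum=6
Position 2: rel=4, running sum=10
Position 3: rel=6, running sum=16
Position 4: rel=3, running sum=19
Position 5: rel=3, running sum=22
Position 6: rel=6, running sum=28
Position 7: rel=5, running sum=33
Position 8: rel=4, running sum=37
Position 9: rel=2, running sum=39
CG = 39

39


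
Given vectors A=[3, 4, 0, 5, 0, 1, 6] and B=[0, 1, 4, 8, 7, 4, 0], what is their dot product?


Dot product = sum of element-wise products
A[0]*B[0] = 3*0 = 0
A[1]*B[1] = 4*1 = 4
A[2]*B[2] = 0*4 = 0
A[3]*B[3] = 5*8 = 40
A[4]*B[4] = 0*7 = 0
A[5]*B[5] = 1*4 = 4
A[6]*B[6] = 6*0 = 0
Sum = 0 + 4 + 0 + 40 + 0 + 4 + 0 = 48

48


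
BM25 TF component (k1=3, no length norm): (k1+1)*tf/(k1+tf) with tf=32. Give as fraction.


BM25 TF component = (k1+1)*tf / (k1+tf)
k1 = 3, tf = 32
Numerator = (3+1)*32 = 128
Denominator = 3 + 32 = 35
= 128/35 = 128/35

128/35


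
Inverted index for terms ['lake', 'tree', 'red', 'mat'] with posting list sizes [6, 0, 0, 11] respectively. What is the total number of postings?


Summing posting list sizes:
'lake': 6 postings
'tree': 0 postings
'red': 0 postings
'mat': 11 postings
Total = 6 + 0 + 0 + 11 = 17

17


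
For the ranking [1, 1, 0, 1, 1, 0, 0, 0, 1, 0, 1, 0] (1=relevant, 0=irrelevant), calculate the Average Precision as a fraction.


Computing P@k for each relevant position:
Position 1: relevant, P@1 = 1/1 = 1
Position 2: relevant, P@2 = 2/2 = 1
Position 3: not relevant
Position 4: relevant, P@4 = 3/4 = 3/4
Position 5: relevant, P@5 = 4/5 = 4/5
Position 6: not relevant
Position 7: not relevant
Position 8: not relevant
Position 9: relevant, P@9 = 5/9 = 5/9
Position 10: not relevant
Position 11: relevant, P@11 = 6/11 = 6/11
Position 12: not relevant
Sum of P@k = 1 + 1 + 3/4 + 4/5 + 5/9 + 6/11 = 9209/1980
AP = 9209/1980 / 6 = 9209/11880

9209/11880


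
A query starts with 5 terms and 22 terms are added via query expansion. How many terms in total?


Original terms: 5
Expansion terms: 22
Total = 5 + 22 = 27

27


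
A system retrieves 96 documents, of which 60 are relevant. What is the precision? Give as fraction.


Precision = relevant_retrieved / total_retrieved
= 60 / 96
= 60 / (60 + 36)
= 5/8

5/8


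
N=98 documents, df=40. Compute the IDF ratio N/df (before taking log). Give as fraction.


IDF ratio = N / df
= 98 / 40
= 49/20

49/20


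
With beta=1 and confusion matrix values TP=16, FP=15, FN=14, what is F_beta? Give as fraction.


P = TP/(TP+FP) = 16/31 = 16/31
R = TP/(TP+FN) = 16/30 = 8/15
beta^2 = 1^2 = 1
(1 + beta^2) = 2
Numerator = (1+beta^2)*P*R = 256/465
Denominator = beta^2*P + R = 16/31 + 8/15 = 488/465
F_beta = 32/61

32/61


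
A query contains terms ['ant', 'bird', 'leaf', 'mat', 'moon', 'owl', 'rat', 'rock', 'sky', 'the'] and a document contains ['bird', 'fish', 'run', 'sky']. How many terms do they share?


Query terms: ['ant', 'bird', 'leaf', 'mat', 'moon', 'owl', 'rat', 'rock', 'sky', 'the']
Document terms: ['bird', 'fish', 'run', 'sky']
Common terms: ['bird', 'sky']
Overlap count = 2

2


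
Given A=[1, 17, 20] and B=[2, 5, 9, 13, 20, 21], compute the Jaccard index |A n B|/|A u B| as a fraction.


A intersect B = [20]
|A intersect B| = 1
A union B = [1, 2, 5, 9, 13, 17, 20, 21]
|A union B| = 8
Jaccard = 1/8 = 1/8

1/8


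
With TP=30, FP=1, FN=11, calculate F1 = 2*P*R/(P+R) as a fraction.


F1 = 2 * P * R / (P + R)
P = TP/(TP+FP) = 30/31 = 30/31
R = TP/(TP+FN) = 30/41 = 30/41
2 * P * R = 2 * 30/31 * 30/41 = 1800/1271
P + R = 30/31 + 30/41 = 2160/1271
F1 = 1800/1271 / 2160/1271 = 5/6

5/6


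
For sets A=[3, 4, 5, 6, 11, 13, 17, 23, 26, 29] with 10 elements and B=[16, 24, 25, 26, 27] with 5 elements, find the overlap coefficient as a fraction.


A intersect B = [26]
|A intersect B| = 1
min(|A|, |B|) = min(10, 5) = 5
Overlap = 1 / 5 = 1/5

1/5


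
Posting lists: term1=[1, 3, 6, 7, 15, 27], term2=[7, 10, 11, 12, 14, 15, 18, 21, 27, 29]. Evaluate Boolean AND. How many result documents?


Boolean AND: find intersection of posting lists
term1 docs: [1, 3, 6, 7, 15, 27]
term2 docs: [7, 10, 11, 12, 14, 15, 18, 21, 27, 29]
Intersection: [7, 15, 27]
|intersection| = 3

3


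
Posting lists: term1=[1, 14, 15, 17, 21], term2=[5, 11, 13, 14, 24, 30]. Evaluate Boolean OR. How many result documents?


Boolean OR: find union of posting lists
term1 docs: [1, 14, 15, 17, 21]
term2 docs: [5, 11, 13, 14, 24, 30]
Union: [1, 5, 11, 13, 14, 15, 17, 21, 24, 30]
|union| = 10

10


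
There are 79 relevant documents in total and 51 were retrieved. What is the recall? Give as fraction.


Recall = retrieved_relevant / total_relevant
= 51 / 79
= 51 / (51 + 28)
= 51/79

51/79


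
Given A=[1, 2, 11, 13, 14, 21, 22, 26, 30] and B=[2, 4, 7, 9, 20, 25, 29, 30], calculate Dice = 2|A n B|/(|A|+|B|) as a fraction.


A intersect B = [2, 30]
|A intersect B| = 2
|A| = 9, |B| = 8
Dice = 2*2 / (9+8)
= 4 / 17 = 4/17

4/17


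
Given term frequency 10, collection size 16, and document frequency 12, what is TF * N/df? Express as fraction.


TF * (N/df)
= 10 * (16/12)
= 10 * 4/3
= 40/3

40/3


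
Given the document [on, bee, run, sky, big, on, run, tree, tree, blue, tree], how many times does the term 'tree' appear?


Document has 11 words
Scanning for 'tree':
Found at positions: [7, 8, 10]
Count = 3

3


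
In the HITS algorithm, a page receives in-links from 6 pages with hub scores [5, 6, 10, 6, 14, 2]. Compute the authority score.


Authority = sum of hub scores of in-linkers
In-link 1: hub score = 5
In-link 2: hub score = 6
In-link 3: hub score = 10
In-link 4: hub score = 6
In-link 5: hub score = 14
In-link 6: hub score = 2
Authority = 5 + 6 + 10 + 6 + 14 + 2 = 43

43


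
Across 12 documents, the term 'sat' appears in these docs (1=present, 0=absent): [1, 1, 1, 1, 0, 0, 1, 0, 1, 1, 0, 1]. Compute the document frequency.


Checking each document for 'sat':
Doc 1: present
Doc 2: present
Doc 3: present
Doc 4: present
Doc 5: absent
Doc 6: absent
Doc 7: present
Doc 8: absent
Doc 9: present
Doc 10: present
Doc 11: absent
Doc 12: present
df = sum of presences = 1 + 1 + 1 + 1 + 0 + 0 + 1 + 0 + 1 + 1 + 0 + 1 = 8

8


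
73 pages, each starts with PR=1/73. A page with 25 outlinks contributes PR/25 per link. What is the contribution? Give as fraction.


Initial PR = 1/73 = 1/73
Outlinks = 25
Contribution per link = PR / outlinks
= 1/73 / 25
= 1/1825

1/1825


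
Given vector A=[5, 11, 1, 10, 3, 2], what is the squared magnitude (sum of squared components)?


|A|^2 = sum of squared components
A[0]^2 = 5^2 = 25
A[1]^2 = 11^2 = 121
A[2]^2 = 1^2 = 1
A[3]^2 = 10^2 = 100
A[4]^2 = 3^2 = 9
A[5]^2 = 2^2 = 4
Sum = 25 + 121 + 1 + 100 + 9 + 4 = 260

260


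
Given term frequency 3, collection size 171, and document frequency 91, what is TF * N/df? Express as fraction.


TF * (N/df)
= 3 * (171/91)
= 3 * 171/91
= 513/91

513/91


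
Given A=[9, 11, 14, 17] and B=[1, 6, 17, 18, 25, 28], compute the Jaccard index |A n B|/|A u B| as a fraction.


A intersect B = [17]
|A intersect B| = 1
A union B = [1, 6, 9, 11, 14, 17, 18, 25, 28]
|A union B| = 9
Jaccard = 1/9 = 1/9

1/9


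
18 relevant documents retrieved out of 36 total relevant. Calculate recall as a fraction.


Recall = retrieved_relevant / total_relevant
= 18 / 36
= 18 / (18 + 18)
= 1/2

1/2


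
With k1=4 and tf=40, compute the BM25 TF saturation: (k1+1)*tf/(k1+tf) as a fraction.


BM25 TF component = (k1+1)*tf / (k1+tf)
k1 = 4, tf = 40
Numerator = (4+1)*40 = 200
Denominator = 4 + 40 = 44
= 200/44 = 50/11

50/11


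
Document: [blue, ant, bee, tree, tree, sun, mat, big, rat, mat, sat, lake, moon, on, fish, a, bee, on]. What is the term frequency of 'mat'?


Document has 18 words
Scanning for 'mat':
Found at positions: [6, 9]
Count = 2

2


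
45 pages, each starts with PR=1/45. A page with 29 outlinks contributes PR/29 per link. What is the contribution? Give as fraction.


Initial PR = 1/45 = 1/45
Outlinks = 29
Contribution per link = PR / outlinks
= 1/45 / 29
= 1/1305

1/1305


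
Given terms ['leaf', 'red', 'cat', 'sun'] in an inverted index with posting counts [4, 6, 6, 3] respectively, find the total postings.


Summing posting list sizes:
'leaf': 4 postings
'red': 6 postings
'cat': 6 postings
'sun': 3 postings
Total = 4 + 6 + 6 + 3 = 19

19


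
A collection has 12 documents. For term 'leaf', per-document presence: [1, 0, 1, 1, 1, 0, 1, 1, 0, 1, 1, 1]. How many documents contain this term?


Checking each document for 'leaf':
Doc 1: present
Doc 2: absent
Doc 3: present
Doc 4: present
Doc 5: present
Doc 6: absent
Doc 7: present
Doc 8: present
Doc 9: absent
Doc 10: present
Doc 11: present
Doc 12: present
df = sum of presences = 1 + 0 + 1 + 1 + 1 + 0 + 1 + 1 + 0 + 1 + 1 + 1 = 9

9


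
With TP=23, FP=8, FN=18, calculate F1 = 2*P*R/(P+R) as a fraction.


F1 = 2 * P * R / (P + R)
P = TP/(TP+FP) = 23/31 = 23/31
R = TP/(TP+FN) = 23/41 = 23/41
2 * P * R = 2 * 23/31 * 23/41 = 1058/1271
P + R = 23/31 + 23/41 = 1656/1271
F1 = 1058/1271 / 1656/1271 = 23/36

23/36


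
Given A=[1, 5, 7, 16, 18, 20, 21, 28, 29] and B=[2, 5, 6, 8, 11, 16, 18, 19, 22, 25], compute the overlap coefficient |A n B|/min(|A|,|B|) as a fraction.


A intersect B = [5, 16, 18]
|A intersect B| = 3
min(|A|, |B|) = min(9, 10) = 9
Overlap = 3 / 9 = 1/3

1/3


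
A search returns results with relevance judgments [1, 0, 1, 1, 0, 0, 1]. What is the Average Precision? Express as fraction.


Computing P@k for each relevant position:
Position 1: relevant, P@1 = 1/1 = 1
Position 2: not relevant
Position 3: relevant, P@3 = 2/3 = 2/3
Position 4: relevant, P@4 = 3/4 = 3/4
Position 5: not relevant
Position 6: not relevant
Position 7: relevant, P@7 = 4/7 = 4/7
Sum of P@k = 1 + 2/3 + 3/4 + 4/7 = 251/84
AP = 251/84 / 4 = 251/336

251/336


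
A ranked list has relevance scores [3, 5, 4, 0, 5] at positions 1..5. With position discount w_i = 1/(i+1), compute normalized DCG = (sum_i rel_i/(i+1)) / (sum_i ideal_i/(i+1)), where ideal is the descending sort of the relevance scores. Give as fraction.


Position discount weights w_i = 1/(i+1) for i=1..5:
Weights = [1/2, 1/3, 1/4, 1/5, 1/6]
Actual relevance: [3, 5, 4, 0, 5]
DCG = 3/2 + 5/3 + 4/4 + 0/5 + 5/6 = 5
Ideal relevance (sorted desc): [5, 5, 4, 3, 0]
Ideal DCG = 5/2 + 5/3 + 4/4 + 3/5 + 0/6 = 173/30
nDCG = DCG / ideal_DCG = 5 / 173/30 = 150/173

150/173


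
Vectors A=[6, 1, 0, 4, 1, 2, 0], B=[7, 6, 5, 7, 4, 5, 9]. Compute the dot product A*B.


Dot product = sum of element-wise products
A[0]*B[0] = 6*7 = 42
A[1]*B[1] = 1*6 = 6
A[2]*B[2] = 0*5 = 0
A[3]*B[3] = 4*7 = 28
A[4]*B[4] = 1*4 = 4
A[5]*B[5] = 2*5 = 10
A[6]*B[6] = 0*9 = 0
Sum = 42 + 6 + 0 + 28 + 4 + 10 + 0 = 90

90


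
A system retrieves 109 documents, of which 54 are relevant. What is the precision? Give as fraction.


Precision = relevant_retrieved / total_retrieved
= 54 / 109
= 54 / (54 + 55)
= 54/109

54/109


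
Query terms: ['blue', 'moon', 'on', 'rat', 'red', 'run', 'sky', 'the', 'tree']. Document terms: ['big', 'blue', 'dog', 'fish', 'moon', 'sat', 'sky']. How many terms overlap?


Query terms: ['blue', 'moon', 'on', 'rat', 'red', 'run', 'sky', 'the', 'tree']
Document terms: ['big', 'blue', 'dog', 'fish', 'moon', 'sat', 'sky']
Common terms: ['blue', 'moon', 'sky']
Overlap count = 3

3


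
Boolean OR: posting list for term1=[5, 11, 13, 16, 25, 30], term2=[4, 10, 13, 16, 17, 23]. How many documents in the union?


Boolean OR: find union of posting lists
term1 docs: [5, 11, 13, 16, 25, 30]
term2 docs: [4, 10, 13, 16, 17, 23]
Union: [4, 5, 10, 11, 13, 16, 17, 23, 25, 30]
|union| = 10

10


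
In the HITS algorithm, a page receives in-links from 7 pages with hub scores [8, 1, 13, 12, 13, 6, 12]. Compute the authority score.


Authority = sum of hub scores of in-linkers
In-link 1: hub score = 8
In-link 2: hub score = 1
In-link 3: hub score = 13
In-link 4: hub score = 12
In-link 5: hub score = 13
In-link 6: hub score = 6
In-link 7: hub score = 12
Authority = 8 + 1 + 13 + 12 + 13 + 6 + 12 = 65

65


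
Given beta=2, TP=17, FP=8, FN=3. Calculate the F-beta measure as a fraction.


P = TP/(TP+FP) = 17/25 = 17/25
R = TP/(TP+FN) = 17/20 = 17/20
beta^2 = 2^2 = 4
(1 + beta^2) = 5
Numerator = (1+beta^2)*P*R = 289/100
Denominator = beta^2*P + R = 68/25 + 17/20 = 357/100
F_beta = 17/21

17/21


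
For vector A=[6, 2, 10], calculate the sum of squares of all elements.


|A|^2 = sum of squared components
A[0]^2 = 6^2 = 36
A[1]^2 = 2^2 = 4
A[2]^2 = 10^2 = 100
Sum = 36 + 4 + 100 = 140

140


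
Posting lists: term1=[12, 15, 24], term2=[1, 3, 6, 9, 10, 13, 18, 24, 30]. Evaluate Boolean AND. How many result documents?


Boolean AND: find intersection of posting lists
term1 docs: [12, 15, 24]
term2 docs: [1, 3, 6, 9, 10, 13, 18, 24, 30]
Intersection: [24]
|intersection| = 1

1


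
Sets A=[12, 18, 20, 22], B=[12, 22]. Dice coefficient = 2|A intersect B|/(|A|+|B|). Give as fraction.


A intersect B = [12, 22]
|A intersect B| = 2
|A| = 4, |B| = 2
Dice = 2*2 / (4+2)
= 4 / 6 = 2/3

2/3


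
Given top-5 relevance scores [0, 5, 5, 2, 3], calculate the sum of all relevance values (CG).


Cumulative Gain = sum of relevance scores
Position 1: rel=0, running sum=0
Position 2: rel=5, running sum=5
Position 3: rel=5, running sum=10
Position 4: rel=2, running sum=12
Position 5: rel=3, running sum=15
CG = 15

15


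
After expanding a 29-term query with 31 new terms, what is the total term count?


Original terms: 29
Expansion terms: 31
Total = 29 + 31 = 60

60


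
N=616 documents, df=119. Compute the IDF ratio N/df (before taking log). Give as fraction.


IDF ratio = N / df
= 616 / 119
= 88/17

88/17


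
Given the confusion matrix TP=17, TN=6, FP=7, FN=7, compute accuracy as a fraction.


Accuracy = (TP + TN) / (TP + TN + FP + FN)
TP + TN = 17 + 6 = 23
Total = 17 + 6 + 7 + 7 = 37
Accuracy = 23 / 37 = 23/37

23/37


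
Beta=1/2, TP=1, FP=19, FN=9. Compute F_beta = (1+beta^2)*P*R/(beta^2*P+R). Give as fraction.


P = TP/(TP+FP) = 1/20 = 1/20
R = TP/(TP+FN) = 1/10 = 1/10
beta^2 = 1/2^2 = 1/4
(1 + beta^2) = 5/4
Numerator = (1+beta^2)*P*R = 1/160
Denominator = beta^2*P + R = 1/80 + 1/10 = 9/80
F_beta = 1/18

1/18


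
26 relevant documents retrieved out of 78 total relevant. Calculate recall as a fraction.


Recall = retrieved_relevant / total_relevant
= 26 / 78
= 26 / (26 + 52)
= 1/3

1/3


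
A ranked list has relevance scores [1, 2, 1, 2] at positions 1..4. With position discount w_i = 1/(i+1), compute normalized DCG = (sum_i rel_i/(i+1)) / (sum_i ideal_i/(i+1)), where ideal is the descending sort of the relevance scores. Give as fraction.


Position discount weights w_i = 1/(i+1) for i=1..4:
Weights = [1/2, 1/3, 1/4, 1/5]
Actual relevance: [1, 2, 1, 2]
DCG = 1/2 + 2/3 + 1/4 + 2/5 = 109/60
Ideal relevance (sorted desc): [2, 2, 1, 1]
Ideal DCG = 2/2 + 2/3 + 1/4 + 1/5 = 127/60
nDCG = DCG / ideal_DCG = 109/60 / 127/60 = 109/127

109/127


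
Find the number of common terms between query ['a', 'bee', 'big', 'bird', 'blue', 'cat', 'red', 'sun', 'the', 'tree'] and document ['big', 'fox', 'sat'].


Query terms: ['a', 'bee', 'big', 'bird', 'blue', 'cat', 'red', 'sun', 'the', 'tree']
Document terms: ['big', 'fox', 'sat']
Common terms: ['big']
Overlap count = 1

1


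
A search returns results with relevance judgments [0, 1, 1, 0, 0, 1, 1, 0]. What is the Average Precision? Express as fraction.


Computing P@k for each relevant position:
Position 1: not relevant
Position 2: relevant, P@2 = 1/2 = 1/2
Position 3: relevant, P@3 = 2/3 = 2/3
Position 4: not relevant
Position 5: not relevant
Position 6: relevant, P@6 = 3/6 = 1/2
Position 7: relevant, P@7 = 4/7 = 4/7
Position 8: not relevant
Sum of P@k = 1/2 + 2/3 + 1/2 + 4/7 = 47/21
AP = 47/21 / 4 = 47/84

47/84


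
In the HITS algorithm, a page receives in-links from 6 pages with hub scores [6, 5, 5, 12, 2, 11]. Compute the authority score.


Authority = sum of hub scores of in-linkers
In-link 1: hub score = 6
In-link 2: hub score = 5
In-link 3: hub score = 5
In-link 4: hub score = 12
In-link 5: hub score = 2
In-link 6: hub score = 11
Authority = 6 + 5 + 5 + 12 + 2 + 11 = 41

41


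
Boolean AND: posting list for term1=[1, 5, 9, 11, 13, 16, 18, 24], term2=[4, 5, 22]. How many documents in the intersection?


Boolean AND: find intersection of posting lists
term1 docs: [1, 5, 9, 11, 13, 16, 18, 24]
term2 docs: [4, 5, 22]
Intersection: [5]
|intersection| = 1

1


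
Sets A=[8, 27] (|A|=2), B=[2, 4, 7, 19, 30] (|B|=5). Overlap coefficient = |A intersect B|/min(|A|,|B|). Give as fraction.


A intersect B = []
|A intersect B| = 0
min(|A|, |B|) = min(2, 5) = 2
Overlap = 0 / 2 = 0

0


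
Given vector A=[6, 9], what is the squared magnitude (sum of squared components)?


|A|^2 = sum of squared components
A[0]^2 = 6^2 = 36
A[1]^2 = 9^2 = 81
Sum = 36 + 81 = 117

117


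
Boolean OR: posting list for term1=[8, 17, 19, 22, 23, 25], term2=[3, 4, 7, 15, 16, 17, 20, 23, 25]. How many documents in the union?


Boolean OR: find union of posting lists
term1 docs: [8, 17, 19, 22, 23, 25]
term2 docs: [3, 4, 7, 15, 16, 17, 20, 23, 25]
Union: [3, 4, 7, 8, 15, 16, 17, 19, 20, 22, 23, 25]
|union| = 12

12


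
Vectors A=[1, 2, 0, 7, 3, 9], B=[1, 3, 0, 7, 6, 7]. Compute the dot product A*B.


Dot product = sum of element-wise products
A[0]*B[0] = 1*1 = 1
A[1]*B[1] = 2*3 = 6
A[2]*B[2] = 0*0 = 0
A[3]*B[3] = 7*7 = 49
A[4]*B[4] = 3*6 = 18
A[5]*B[5] = 9*7 = 63
Sum = 1 + 6 + 0 + 49 + 18 + 63 = 137

137


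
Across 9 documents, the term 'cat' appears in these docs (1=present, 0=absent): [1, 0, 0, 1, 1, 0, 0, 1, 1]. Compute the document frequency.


Checking each document for 'cat':
Doc 1: present
Doc 2: absent
Doc 3: absent
Doc 4: present
Doc 5: present
Doc 6: absent
Doc 7: absent
Doc 8: present
Doc 9: present
df = sum of presences = 1 + 0 + 0 + 1 + 1 + 0 + 0 + 1 + 1 = 5

5


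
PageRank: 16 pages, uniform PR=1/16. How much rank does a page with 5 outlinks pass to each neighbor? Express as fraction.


Initial PR = 1/16 = 1/16
Outlinks = 5
Contribution per link = PR / outlinks
= 1/16 / 5
= 1/80

1/80


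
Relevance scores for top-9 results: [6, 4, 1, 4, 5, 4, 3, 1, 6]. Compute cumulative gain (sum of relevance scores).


Cumulative Gain = sum of relevance scores
Position 1: rel=6, running sum=6
Position 2: rel=4, running sum=10
Position 3: rel=1, running sum=11
Position 4: rel=4, running sum=15
Position 5: rel=5, running sum=20
Position 6: rel=4, running sum=24
Position 7: rel=3, running sum=27
Position 8: rel=1, running sum=28
Position 9: rel=6, running sum=34
CG = 34

34


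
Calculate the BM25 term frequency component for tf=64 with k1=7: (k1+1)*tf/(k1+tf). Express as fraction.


BM25 TF component = (k1+1)*tf / (k1+tf)
k1 = 7, tf = 64
Numerator = (7+1)*64 = 512
Denominator = 7 + 64 = 71
= 512/71 = 512/71

512/71


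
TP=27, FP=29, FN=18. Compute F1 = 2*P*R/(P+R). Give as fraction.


F1 = 2 * P * R / (P + R)
P = TP/(TP+FP) = 27/56 = 27/56
R = TP/(TP+FN) = 27/45 = 3/5
2 * P * R = 2 * 27/56 * 3/5 = 81/140
P + R = 27/56 + 3/5 = 303/280
F1 = 81/140 / 303/280 = 54/101

54/101


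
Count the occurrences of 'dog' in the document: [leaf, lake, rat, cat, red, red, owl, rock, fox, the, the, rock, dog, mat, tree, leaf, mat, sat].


Document has 18 words
Scanning for 'dog':
Found at positions: [12]
Count = 1

1


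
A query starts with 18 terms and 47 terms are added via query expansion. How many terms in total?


Original terms: 18
Expansion terms: 47
Total = 18 + 47 = 65

65


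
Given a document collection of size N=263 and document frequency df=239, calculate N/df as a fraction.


IDF ratio = N / df
= 263 / 239
= 263/239

263/239


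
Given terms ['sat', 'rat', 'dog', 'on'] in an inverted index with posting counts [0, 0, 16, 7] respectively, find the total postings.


Summing posting list sizes:
'sat': 0 postings
'rat': 0 postings
'dog': 16 postings
'on': 7 postings
Total = 0 + 0 + 16 + 7 = 23

23


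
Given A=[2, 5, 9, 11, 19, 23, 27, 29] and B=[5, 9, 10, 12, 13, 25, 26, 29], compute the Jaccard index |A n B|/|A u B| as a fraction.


A intersect B = [5, 9, 29]
|A intersect B| = 3
A union B = [2, 5, 9, 10, 11, 12, 13, 19, 23, 25, 26, 27, 29]
|A union B| = 13
Jaccard = 3/13 = 3/13

3/13


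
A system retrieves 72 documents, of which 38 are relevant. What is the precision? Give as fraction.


Precision = relevant_retrieved / total_retrieved
= 38 / 72
= 38 / (38 + 34)
= 19/36

19/36


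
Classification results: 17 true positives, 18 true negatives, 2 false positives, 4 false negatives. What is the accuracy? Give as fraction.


Accuracy = (TP + TN) / (TP + TN + FP + FN)
TP + TN = 17 + 18 = 35
Total = 17 + 18 + 2 + 4 = 41
Accuracy = 35 / 41 = 35/41

35/41


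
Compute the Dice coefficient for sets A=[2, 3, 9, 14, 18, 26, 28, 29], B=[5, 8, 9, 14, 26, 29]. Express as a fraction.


A intersect B = [9, 14, 26, 29]
|A intersect B| = 4
|A| = 8, |B| = 6
Dice = 2*4 / (8+6)
= 8 / 14 = 4/7

4/7


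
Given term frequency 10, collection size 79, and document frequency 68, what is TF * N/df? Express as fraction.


TF * (N/df)
= 10 * (79/68)
= 10 * 79/68
= 395/34

395/34


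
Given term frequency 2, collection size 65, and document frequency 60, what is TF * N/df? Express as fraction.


TF * (N/df)
= 2 * (65/60)
= 2 * 13/12
= 13/6

13/6


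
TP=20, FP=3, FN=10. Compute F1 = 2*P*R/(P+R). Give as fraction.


F1 = 2 * P * R / (P + R)
P = TP/(TP+FP) = 20/23 = 20/23
R = TP/(TP+FN) = 20/30 = 2/3
2 * P * R = 2 * 20/23 * 2/3 = 80/69
P + R = 20/23 + 2/3 = 106/69
F1 = 80/69 / 106/69 = 40/53

40/53


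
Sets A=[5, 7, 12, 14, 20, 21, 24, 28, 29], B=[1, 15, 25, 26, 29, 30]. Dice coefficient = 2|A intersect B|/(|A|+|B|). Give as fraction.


A intersect B = [29]
|A intersect B| = 1
|A| = 9, |B| = 6
Dice = 2*1 / (9+6)
= 2 / 15 = 2/15

2/15


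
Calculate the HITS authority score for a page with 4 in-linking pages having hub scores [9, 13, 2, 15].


Authority = sum of hub scores of in-linkers
In-link 1: hub score = 9
In-link 2: hub score = 13
In-link 3: hub score = 2
In-link 4: hub score = 15
Authority = 9 + 13 + 2 + 15 = 39

39


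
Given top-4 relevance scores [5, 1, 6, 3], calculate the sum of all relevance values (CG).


Cumulative Gain = sum of relevance scores
Position 1: rel=5, running sum=5
Position 2: rel=1, running sum=6
Position 3: rel=6, running sum=12
Position 4: rel=3, running sum=15
CG = 15

15


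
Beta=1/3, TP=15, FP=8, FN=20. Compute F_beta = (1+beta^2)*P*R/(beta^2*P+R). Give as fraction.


P = TP/(TP+FP) = 15/23 = 15/23
R = TP/(TP+FN) = 15/35 = 3/7
beta^2 = 1/3^2 = 1/9
(1 + beta^2) = 10/9
Numerator = (1+beta^2)*P*R = 50/161
Denominator = beta^2*P + R = 5/69 + 3/7 = 242/483
F_beta = 75/121

75/121


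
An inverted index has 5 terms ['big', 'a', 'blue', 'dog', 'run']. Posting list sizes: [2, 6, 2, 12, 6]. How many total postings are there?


Summing posting list sizes:
'big': 2 postings
'a': 6 postings
'blue': 2 postings
'dog': 12 postings
'run': 6 postings
Total = 2 + 6 + 2 + 12 + 6 = 28

28


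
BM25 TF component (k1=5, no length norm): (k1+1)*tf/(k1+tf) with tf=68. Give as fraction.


BM25 TF component = (k1+1)*tf / (k1+tf)
k1 = 5, tf = 68
Numerator = (5+1)*68 = 408
Denominator = 5 + 68 = 73
= 408/73 = 408/73

408/73


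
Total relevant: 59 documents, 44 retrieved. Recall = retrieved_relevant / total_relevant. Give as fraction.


Recall = retrieved_relevant / total_relevant
= 44 / 59
= 44 / (44 + 15)
= 44/59

44/59


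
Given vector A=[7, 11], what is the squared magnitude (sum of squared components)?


|A|^2 = sum of squared components
A[0]^2 = 7^2 = 49
A[1]^2 = 11^2 = 121
Sum = 49 + 121 = 170

170


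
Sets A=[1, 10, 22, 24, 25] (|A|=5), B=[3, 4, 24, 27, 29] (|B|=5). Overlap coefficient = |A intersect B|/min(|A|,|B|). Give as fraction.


A intersect B = [24]
|A intersect B| = 1
min(|A|, |B|) = min(5, 5) = 5
Overlap = 1 / 5 = 1/5

1/5


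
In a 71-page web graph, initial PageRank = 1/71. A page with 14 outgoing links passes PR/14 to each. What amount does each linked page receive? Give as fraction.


Initial PR = 1/71 = 1/71
Outlinks = 14
Contribution per link = PR / outlinks
= 1/71 / 14
= 1/994

1/994


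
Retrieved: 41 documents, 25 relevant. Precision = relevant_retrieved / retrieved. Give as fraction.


Precision = relevant_retrieved / total_retrieved
= 25 / 41
= 25 / (25 + 16)
= 25/41

25/41


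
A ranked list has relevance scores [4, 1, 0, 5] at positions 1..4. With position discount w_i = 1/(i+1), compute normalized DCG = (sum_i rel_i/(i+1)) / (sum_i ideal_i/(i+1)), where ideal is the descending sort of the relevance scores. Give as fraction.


Position discount weights w_i = 1/(i+1) for i=1..4:
Weights = [1/2, 1/3, 1/4, 1/5]
Actual relevance: [4, 1, 0, 5]
DCG = 4/2 + 1/3 + 0/4 + 5/5 = 10/3
Ideal relevance (sorted desc): [5, 4, 1, 0]
Ideal DCG = 5/2 + 4/3 + 1/4 + 0/5 = 49/12
nDCG = DCG / ideal_DCG = 10/3 / 49/12 = 40/49

40/49


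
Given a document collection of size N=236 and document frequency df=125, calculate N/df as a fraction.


IDF ratio = N / df
= 236 / 125
= 236/125

236/125


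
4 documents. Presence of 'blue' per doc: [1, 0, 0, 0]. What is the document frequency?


Checking each document for 'blue':
Doc 1: present
Doc 2: absent
Doc 3: absent
Doc 4: absent
df = sum of presences = 1 + 0 + 0 + 0 = 1

1


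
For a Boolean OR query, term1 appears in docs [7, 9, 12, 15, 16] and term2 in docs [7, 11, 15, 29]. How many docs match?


Boolean OR: find union of posting lists
term1 docs: [7, 9, 12, 15, 16]
term2 docs: [7, 11, 15, 29]
Union: [7, 9, 11, 12, 15, 16, 29]
|union| = 7

7


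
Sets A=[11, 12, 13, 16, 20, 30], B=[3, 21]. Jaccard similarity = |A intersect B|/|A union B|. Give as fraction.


A intersect B = []
|A intersect B| = 0
A union B = [3, 11, 12, 13, 16, 20, 21, 30]
|A union B| = 8
Jaccard = 0/8 = 0

0


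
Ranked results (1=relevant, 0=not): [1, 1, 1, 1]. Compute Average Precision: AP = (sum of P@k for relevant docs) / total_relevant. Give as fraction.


Computing P@k for each relevant position:
Position 1: relevant, P@1 = 1/1 = 1
Position 2: relevant, P@2 = 2/2 = 1
Position 3: relevant, P@3 = 3/3 = 1
Position 4: relevant, P@4 = 4/4 = 1
Sum of P@k = 1 + 1 + 1 + 1 = 4
AP = 4 / 4 = 1

1


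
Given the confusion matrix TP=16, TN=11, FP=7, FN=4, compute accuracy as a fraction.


Accuracy = (TP + TN) / (TP + TN + FP + FN)
TP + TN = 16 + 11 = 27
Total = 16 + 11 + 7 + 4 = 38
Accuracy = 27 / 38 = 27/38

27/38


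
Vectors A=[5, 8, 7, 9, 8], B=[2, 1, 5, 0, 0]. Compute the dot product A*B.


Dot product = sum of element-wise products
A[0]*B[0] = 5*2 = 10
A[1]*B[1] = 8*1 = 8
A[2]*B[2] = 7*5 = 35
A[3]*B[3] = 9*0 = 0
A[4]*B[4] = 8*0 = 0
Sum = 10 + 8 + 35 + 0 + 0 = 53

53


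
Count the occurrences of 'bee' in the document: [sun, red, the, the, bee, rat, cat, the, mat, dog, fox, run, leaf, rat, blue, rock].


Document has 16 words
Scanning for 'bee':
Found at positions: [4]
Count = 1

1


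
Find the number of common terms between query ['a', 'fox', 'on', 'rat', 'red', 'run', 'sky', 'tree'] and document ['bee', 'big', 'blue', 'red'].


Query terms: ['a', 'fox', 'on', 'rat', 'red', 'run', 'sky', 'tree']
Document terms: ['bee', 'big', 'blue', 'red']
Common terms: ['red']
Overlap count = 1

1


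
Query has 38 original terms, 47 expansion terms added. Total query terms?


Original terms: 38
Expansion terms: 47
Total = 38 + 47 = 85

85


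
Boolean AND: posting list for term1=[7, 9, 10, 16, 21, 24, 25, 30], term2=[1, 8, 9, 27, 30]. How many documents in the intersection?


Boolean AND: find intersection of posting lists
term1 docs: [7, 9, 10, 16, 21, 24, 25, 30]
term2 docs: [1, 8, 9, 27, 30]
Intersection: [9, 30]
|intersection| = 2

2


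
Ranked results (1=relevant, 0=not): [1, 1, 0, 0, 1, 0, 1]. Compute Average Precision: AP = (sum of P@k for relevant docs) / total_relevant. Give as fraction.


Computing P@k for each relevant position:
Position 1: relevant, P@1 = 1/1 = 1
Position 2: relevant, P@2 = 2/2 = 1
Position 3: not relevant
Position 4: not relevant
Position 5: relevant, P@5 = 3/5 = 3/5
Position 6: not relevant
Position 7: relevant, P@7 = 4/7 = 4/7
Sum of P@k = 1 + 1 + 3/5 + 4/7 = 111/35
AP = 111/35 / 4 = 111/140

111/140


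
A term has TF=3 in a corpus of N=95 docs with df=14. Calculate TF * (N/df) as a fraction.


TF * (N/df)
= 3 * (95/14)
= 3 * 95/14
= 285/14

285/14
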